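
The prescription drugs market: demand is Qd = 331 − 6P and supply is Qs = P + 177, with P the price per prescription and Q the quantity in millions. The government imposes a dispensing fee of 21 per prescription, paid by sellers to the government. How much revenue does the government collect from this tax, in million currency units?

Before the tax: set 331 − 6P = P + 177 → P* = 22, Q* = 199.
With the tax collected from sellers, supply shifts: Qs = (P − 21) + 177.
New equilibrium: consumers pay 25, sellers receive 4, Q = 181. (Wedge: Pb − Ps = 21.)
Revenue = t · Q = 21 · 181 = 3801.

Tax revenue = 3801 million.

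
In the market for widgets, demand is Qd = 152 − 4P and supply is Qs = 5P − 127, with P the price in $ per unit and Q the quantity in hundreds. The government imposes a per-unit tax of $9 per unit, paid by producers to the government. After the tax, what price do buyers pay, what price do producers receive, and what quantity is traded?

Buyers pay $36; producers receive $27; quantity = 8.

Without the tax, 152 − 4P = 5P − 127 gives 9P = 279, so P* = $31 and Q* = 28.
With the tax collected from producers, supply shifts: Qs = 5(P − 9) − 127.
New equilibrium: buyers pay $36, producers receive $27, Q = 8. (Wedge: Pb − Ps = 9.)
The less price-elastic side of the market bears the larger share of a per-unit tax.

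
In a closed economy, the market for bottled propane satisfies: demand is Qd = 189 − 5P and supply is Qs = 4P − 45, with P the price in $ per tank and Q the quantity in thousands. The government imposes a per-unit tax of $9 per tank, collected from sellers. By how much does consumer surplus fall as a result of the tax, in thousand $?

Consumer surplus falls by $196 thousand.

Before the tax: set 189 − 5P = 4P − 45 → P* = $26, Q* = 59.
With the tax collected from sellers, supply shifts: Qs = 4(P − 9) − 45.
Solving gives Q = 39 with buyers paying $30 and sellers receiving $21 (the $9 wedge).
ΔCS is the trapezoid between Q = 39 and Q = 59 of height $4: ½ · (59 + 39) · 4 = $196.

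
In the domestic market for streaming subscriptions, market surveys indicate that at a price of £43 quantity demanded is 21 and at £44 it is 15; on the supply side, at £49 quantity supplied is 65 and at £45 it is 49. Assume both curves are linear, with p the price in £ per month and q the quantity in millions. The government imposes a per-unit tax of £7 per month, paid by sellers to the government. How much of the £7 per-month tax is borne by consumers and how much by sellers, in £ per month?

Demand slope: (15 − 21)/(44 − 43) = -6, so qd = 279 − 6p.
Supply slope: (49 − 65)/(45 − 49) = 4, so qs = 4p − 131.
Before the tax: set 279 − 6p = 4p − 131 → p* = £41, q* = 33.
With the tax collected from sellers, supply shifts: qs = 4(p − 7) − 131.
New equilibrium: consumers pay £43.8, sellers receive £36.8, q = 16.2. (Wedge: pb − ps = 7.)
Burden on consumers: £2.8; on sellers: £4.2. (They sum to £7.)

Consumers bear £2.8 per month; sellers bear £4.2 per month.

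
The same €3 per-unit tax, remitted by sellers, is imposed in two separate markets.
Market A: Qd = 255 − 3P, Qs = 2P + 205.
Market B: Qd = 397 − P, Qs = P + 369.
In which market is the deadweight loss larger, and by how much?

Market A, by €3.15.

Market A: pre-tax P* = €10, Q* = 225; post-tax Q = 221.4; deadweight loss = €5.4.
Market B: pre-tax P* = €14, Q* = 383; post-tax Q = 381.5; deadweight loss = €2.25.
Difference: €5.4 vs €2.25 → market A is larger by €3.15.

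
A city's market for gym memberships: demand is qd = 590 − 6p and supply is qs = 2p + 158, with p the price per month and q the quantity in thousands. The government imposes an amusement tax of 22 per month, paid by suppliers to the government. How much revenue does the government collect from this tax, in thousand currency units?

Without the tax, 590 − 6p = 2p + 158 gives 8p = 432, so p* = 54 and q* = 266.
With the tax collected from suppliers, supply shifts: qs = 2(p − 22) + 158.
New equilibrium: buyers pay 59.5, suppliers receive 37.5, q = 233. (Wedge: pb − ps = 22.)
Revenue = t · Q = 22 · 233 = 5126.

Tax revenue = 5126 thousand.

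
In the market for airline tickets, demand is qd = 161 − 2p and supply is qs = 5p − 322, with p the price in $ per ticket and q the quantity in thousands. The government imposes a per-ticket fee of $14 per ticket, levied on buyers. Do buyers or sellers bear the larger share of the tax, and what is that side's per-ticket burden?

Before the tax: set 161 − 2p = 5p − 322 → p* = $69, q* = 23.
With the tax collected from buyers, demand (in seller-price terms) shifts: qd = 161 − 2(p + 14).
New equilibrium: buyers pay $79, sellers receive $65, q = 3. (Wedge: pb − ps = 14.)
Per-ticket burden: buyers $10, sellers $4.
Buyers take the larger share because demand is less price-elastic here (demand slope 2 vs supply slope 5).

Buyers bear the larger share: $10 per ticket.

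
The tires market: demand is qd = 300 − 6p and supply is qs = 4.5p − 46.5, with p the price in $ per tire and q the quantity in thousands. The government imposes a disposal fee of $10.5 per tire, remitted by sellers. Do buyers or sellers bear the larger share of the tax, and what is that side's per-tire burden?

Before the tax: set 300 − 6p = 4.5p − 46.5 → p* = $33, q* = 102.
With the tax collected from sellers, supply shifts: qs = 4.5(p − 10.5) − 46.5.
New equilibrium: buyers pay $37.5, sellers receive $27, q = 75. (Wedge: pb − ps = 10.5.)
Per-tire burden: buyers $4.5, sellers $6.
Sellers take the larger share because supply is less price-elastic here (demand slope 6 vs supply slope 4.5).

Sellers bear the larger share: $6 per tire.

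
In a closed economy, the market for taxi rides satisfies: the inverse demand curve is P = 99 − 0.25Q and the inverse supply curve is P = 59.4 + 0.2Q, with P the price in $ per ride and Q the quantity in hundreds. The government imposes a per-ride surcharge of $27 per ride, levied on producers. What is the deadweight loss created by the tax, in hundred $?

Rewrite in direct form: Qd = 396 − 4P and Qs = 5P − 297.
Before the tax: set 396 − 4P = 5P − 297 → P* = $77, Q* = 88.
With the tax collected from producers, supply shifts: Qs = 5(P − 27) − 297.
New equilibrium: buyers pay $92, producers receive $65, Q = 28. (Wedge: Pb − Ps = 27.)
Quantity falls by |ΔQ| = |88 − 28| = 60.
DWL = ½ · t · |ΔQ| = ½ · 27 · 60 = $810.

Deadweight loss = $810 hundred.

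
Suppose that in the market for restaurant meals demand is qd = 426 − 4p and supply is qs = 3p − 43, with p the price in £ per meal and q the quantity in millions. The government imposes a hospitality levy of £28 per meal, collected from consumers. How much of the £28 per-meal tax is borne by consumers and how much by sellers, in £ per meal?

Before the tax: set 426 − 4p = 3p − 43 → p* = £67, q* = 158.
With the tax collected from consumers, demand (in seller-price terms) shifts: qd = 426 − 4(p + 28).
New equilibrium: consumers pay £79, sellers receive £51, q = 110. (Wedge: pb − ps = 28.)
Burden on consumers: £12; on sellers: £16. (They sum to £28.)
The less price-elastic side of the market bears the larger share of a per-unit tax.

Consumers bear £12 per meal; sellers bear £16 per meal.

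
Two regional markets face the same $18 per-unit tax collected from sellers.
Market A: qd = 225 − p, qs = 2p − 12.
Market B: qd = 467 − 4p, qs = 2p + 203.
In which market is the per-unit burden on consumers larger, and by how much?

Market A, by $6.

Market A: pre-tax p* = $79, q* = 146; post-tax q = 134; per-unit burden on consumers = $12.
Market B: pre-tax p* = $44, q* = 291; post-tax q = 267; per-unit burden on consumers = $6.
Difference: $12 vs $6 → market A is larger by $6.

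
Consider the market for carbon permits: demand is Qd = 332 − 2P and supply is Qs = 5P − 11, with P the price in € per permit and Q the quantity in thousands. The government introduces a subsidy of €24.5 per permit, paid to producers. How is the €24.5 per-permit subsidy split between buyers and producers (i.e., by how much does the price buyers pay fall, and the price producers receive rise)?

Buyers gain €17.5 per permit; producers gain €7 per permit.

Without the subsidy, 332 − 2P = 5P − 11 gives 7P = 343, so P* = €49 and Q* = 234.
With a per-unit subsidy paid to producers, each receives P + 24.5 per unit sold, so supply becomes Qs = 5(P + 24.5) − 11.
New equilibrium: buyers pay €31.5, producers receive €56, Q = 269. (Wedge: Pb − Ps = −24.5.)
Gain to buyers: €17.5; to producers: €7. (They sum to €24.5.)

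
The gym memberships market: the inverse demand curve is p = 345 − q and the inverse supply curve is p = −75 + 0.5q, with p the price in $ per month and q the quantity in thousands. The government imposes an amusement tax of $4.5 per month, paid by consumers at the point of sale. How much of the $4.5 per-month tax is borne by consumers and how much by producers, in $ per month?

Consumers bear $3 per month; producers bear $1.5 per month.

Inverting to q(p) form: qd = 345 − p; qs = 2p + 150.
Without the tax, 345 − p = 2p + 150 gives 3p = 195, so p* = $65 and q* = 280.
With the tax collected from consumers, demand (in seller-price terms) shifts: qd = 345 − (p + 4.5).
New equilibrium: consumers pay $68, producers receive $63.5, q = 277. (Wedge: pb − ps = 4.5.)
Burden on consumers: $3; on producers: $1.5. (They sum to $4.5.)
The less price-elastic side of the market bears the larger share of a per-unit tax.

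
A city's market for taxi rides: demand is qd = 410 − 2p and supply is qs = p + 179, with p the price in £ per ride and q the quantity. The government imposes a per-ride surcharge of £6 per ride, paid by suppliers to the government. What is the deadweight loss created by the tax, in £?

Deadweight loss = £12.

Before the tax: set 410 − 2p = p + 179 → p* = £77, q* = 256.
With the tax collected from suppliers, supply shifts: qs = (p − 6) + 179.
Solving gives q = 252 with buyers paying £79 and suppliers receiving £73 (the £6 wedge).
Quantity falls by |ΔQ| = |256 − 252| = 4.
DWL = ½ · t · |ΔQ| = ½ · 6 · 4 = £12.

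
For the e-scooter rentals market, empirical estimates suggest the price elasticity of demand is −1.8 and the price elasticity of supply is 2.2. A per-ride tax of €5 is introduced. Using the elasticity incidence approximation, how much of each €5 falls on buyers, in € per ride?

Buyers bear ≈ €2.75 per ride.

Incidence ratio: buyers' share ≈ εs / (εs + |εd|) = 2.2 / (2.2 + 1.8) = 0.55.
So buyers bear ≈ 0.55 × €5 = €2.75; sellers bear €2.25.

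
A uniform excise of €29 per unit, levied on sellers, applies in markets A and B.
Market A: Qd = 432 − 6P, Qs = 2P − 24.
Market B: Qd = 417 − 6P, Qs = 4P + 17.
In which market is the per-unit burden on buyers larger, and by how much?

Market A: pre-tax P* = €57, Q* = 90; post-tax Q = 46.5; per-unit burden on buyers = €7.25.
Market B: pre-tax P* = €40, Q* = 177; post-tax Q = 107.4; per-unit burden on buyers = €11.6.
Difference: €7.25 vs €11.6 → market B is larger by €4.35.

Market B, by €4.35.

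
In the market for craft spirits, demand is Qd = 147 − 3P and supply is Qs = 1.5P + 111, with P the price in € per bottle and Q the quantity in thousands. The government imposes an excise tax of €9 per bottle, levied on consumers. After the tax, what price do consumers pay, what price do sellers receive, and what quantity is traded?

Consumers pay €11; sellers receive €2; quantity = 114.

Before the tax: set 147 − 3P = 1.5P + 111 → P* = €8, Q* = 123.
With the tax collected from consumers, demand (in seller-price terms) shifts: Qd = 147 − 3(P + 9).
Solving gives Q = 114 with consumers paying €11 and sellers receiving €2 (the €9 wedge).
The less price-elastic side of the market bears the larger share of a per-unit tax.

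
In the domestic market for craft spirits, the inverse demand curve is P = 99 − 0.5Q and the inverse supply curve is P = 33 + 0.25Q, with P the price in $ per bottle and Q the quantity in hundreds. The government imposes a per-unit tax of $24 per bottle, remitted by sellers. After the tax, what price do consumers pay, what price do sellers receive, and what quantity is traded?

Rewrite in direct form: Qd = 198 − 2P and Qs = 4P − 132.
Before the tax: set 198 − 2P = 4P − 132 → P* = $55, Q* = 88.
With the tax collected from sellers, supply shifts: Qs = 4(P − 24) − 132.
New equilibrium: consumers pay $71, sellers receive $47, Q = 56. (Wedge: Pb − Ps = 24.)

Consumers pay $71; sellers receive $47; quantity = 56.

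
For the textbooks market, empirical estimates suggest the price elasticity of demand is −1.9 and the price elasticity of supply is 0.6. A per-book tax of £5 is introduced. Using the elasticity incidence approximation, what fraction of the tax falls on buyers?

Buyers' share ≈ 0.24.

Incidence ratio: buyers' share ≈ εs / (εs + |εd|) = 0.6 / (0.6 + 1.9) = 0.24.
Supply is the less elastic side, so buyers bear the smaller share.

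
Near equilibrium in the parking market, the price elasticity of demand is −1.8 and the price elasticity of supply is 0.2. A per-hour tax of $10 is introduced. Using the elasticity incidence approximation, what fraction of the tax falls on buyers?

Buyers' share ≈ 0.1.

Incidence ratio: buyers' share ≈ εs / (εs + |εd|) = 0.2 / (0.2 + 1.8) = 0.1.
Supply is the less elastic side, so buyers bear the smaller share.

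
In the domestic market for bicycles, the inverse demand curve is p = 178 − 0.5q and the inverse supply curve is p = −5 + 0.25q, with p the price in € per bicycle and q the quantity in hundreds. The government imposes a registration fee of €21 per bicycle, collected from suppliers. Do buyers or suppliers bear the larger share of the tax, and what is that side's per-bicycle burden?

Rewrite in direct form: qd = 356 − 2p and qs = 4p + 20.
Without the tax, 356 − 2p = 4p + 20 gives 6p = 336, so p* = €56 and q* = 244.
With the tax collected from suppliers, supply shifts: qs = 4(p − 21) + 20.
Solving gives q = 216 with buyers paying €70 and suppliers receiving €49 (the €21 wedge).
Per-bicycle burden: buyers €14, suppliers €7.
Buyers take the larger share because demand is less price-elastic here (demand slope 2 vs supply slope 4).
The less price-elastic side of the market bears the larger share of a per-unit tax.

Buyers bear the larger share: €14 per bicycle.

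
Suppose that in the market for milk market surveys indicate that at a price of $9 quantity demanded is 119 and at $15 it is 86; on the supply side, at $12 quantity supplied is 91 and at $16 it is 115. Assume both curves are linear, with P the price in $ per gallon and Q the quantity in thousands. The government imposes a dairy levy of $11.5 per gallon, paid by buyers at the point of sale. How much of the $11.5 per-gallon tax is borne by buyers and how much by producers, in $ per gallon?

Buyers bear $6 per gallon; producers bear $5.5 per gallon.

Demand slope: (86 − 119)/(15 − 9) = -5.5, so Qd = 168.5 − 5.5P.
Supply slope: (115 − 91)/(16 − 12) = 6, so Qs = 6P + 19.
Before the tax: set 168.5 − 5.5P = 6P + 19 → P* = $13, Q* = 97.
With the tax collected from buyers, demand (in seller-price terms) shifts: Qd = 168.5 − 5.5(P + 11.5).
New equilibrium: buyers pay $19, producers receive $7.5, Q = 64. (Wedge: Pb − Ps = 11.5.)
Burden on buyers: $6; on producers: $5.5. (They sum to $11.5.)
The less price-elastic side of the market bears the larger share of a per-unit tax.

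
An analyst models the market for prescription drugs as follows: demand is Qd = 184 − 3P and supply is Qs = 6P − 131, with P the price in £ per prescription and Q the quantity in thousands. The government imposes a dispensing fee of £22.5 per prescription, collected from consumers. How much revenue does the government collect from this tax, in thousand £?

Tax revenue = £765 thousand.

Before the tax: set 184 − 3P = 6P − 131 → P* = £35, Q* = 79.
With the tax collected from consumers, demand (in seller-price terms) shifts: Qd = 184 − 3(P + 22.5).
Solving gives Q = 34 with consumers paying £50 and suppliers receiving £27.5 (the £22.5 wedge).
Revenue = t · Q = 22.5 · 34 = £765.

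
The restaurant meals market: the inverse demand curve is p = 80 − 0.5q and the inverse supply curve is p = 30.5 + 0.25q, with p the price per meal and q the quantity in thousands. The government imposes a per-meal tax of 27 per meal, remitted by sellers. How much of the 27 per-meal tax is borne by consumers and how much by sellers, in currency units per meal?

Consumers bear 18 per meal; sellers bear 9 per meal.

Rewrite in direct form: qd = 160 − 2p and qs = 4p − 122.
Before the tax: set 160 − 2p = 4p − 122 → p* = 47, q* = 66.
With the tax collected from sellers, supply shifts: qs = 4(p − 27) − 122.
New equilibrium: consumers pay 65, sellers receive 38, q = 30. (Wedge: pb − ps = 27.)
Burden on consumers: 18; on sellers: 9. (They sum to 27.)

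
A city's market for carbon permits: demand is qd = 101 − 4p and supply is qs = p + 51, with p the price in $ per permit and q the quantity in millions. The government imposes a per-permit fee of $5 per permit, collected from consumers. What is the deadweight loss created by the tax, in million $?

Deadweight loss = $10 million.

Without the tax, 101 − 4p = p + 51 gives 5p = 50, so p* = $10 and q* = 61.
With the tax collected from consumers, demand (in seller-price terms) shifts: qd = 101 − 4(p + 5).
New equilibrium: consumers pay $11, sellers receive $6, q = 57. (Wedge: pb − ps = 5.)
Quantity falls by |ΔQ| = |61 − 57| = 4.
DWL = ½ · t · |ΔQ| = ½ · 5 · 4 = $10.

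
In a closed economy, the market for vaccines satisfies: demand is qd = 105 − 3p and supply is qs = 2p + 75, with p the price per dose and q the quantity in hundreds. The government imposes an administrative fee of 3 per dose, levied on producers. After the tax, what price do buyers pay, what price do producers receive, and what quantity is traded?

Before the tax: set 105 − 3p = 2p + 75 → p* = 6, q* = 87.
With the tax collected from producers, supply shifts: qs = 2(p − 3) + 75.
Solving gives q = 83.4 with buyers paying 7.2 and producers receiving 4.2 (the 3 wedge).

Buyers pay 7.2; producers receive 4.2; quantity = 83.4.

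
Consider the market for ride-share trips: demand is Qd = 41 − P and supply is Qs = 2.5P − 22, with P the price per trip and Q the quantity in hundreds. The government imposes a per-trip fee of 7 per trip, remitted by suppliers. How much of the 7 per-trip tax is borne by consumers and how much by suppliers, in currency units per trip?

Consumers bear 5 per trip; suppliers bear 2 per trip.

Without the tax, 41 − P = 2.5P − 22 gives 3.5P = 63, so P* = 18 and Q* = 23.
With the tax collected from suppliers, supply shifts: Qs = 2.5(P − 7) − 22.
New equilibrium: consumers pay 23, suppliers receive 16, Q = 18. (Wedge: Pb − Ps = 7.)
Burden on consumers: 5; on suppliers: 2. (They sum to 7.)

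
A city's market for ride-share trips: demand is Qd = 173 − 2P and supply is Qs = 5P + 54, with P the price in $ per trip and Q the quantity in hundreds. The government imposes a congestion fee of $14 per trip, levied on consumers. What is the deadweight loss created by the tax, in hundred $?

Without the tax, 173 − 2P = 5P + 54 gives 7P = 119, so P* = $17 and Q* = 139.
With the tax collected from consumers, demand (in seller-price terms) shifts: Qd = 173 − 2(P + 14).
New equilibrium: consumers pay $27, producers receive $13, Q = 119. (Wedge: Pb − Ps = 14.)
Quantity falls by |ΔQ| = |139 − 119| = 20.
DWL = ½ · t · |ΔQ| = ½ · 14 · 20 = $140.

Deadweight loss = $140 hundred.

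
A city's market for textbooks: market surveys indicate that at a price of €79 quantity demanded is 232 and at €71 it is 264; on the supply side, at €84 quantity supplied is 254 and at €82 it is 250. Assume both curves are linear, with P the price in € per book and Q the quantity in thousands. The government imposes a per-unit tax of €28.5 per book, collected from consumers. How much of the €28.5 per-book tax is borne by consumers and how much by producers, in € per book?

Demand slope: (264 − 232)/(71 − 79) = -4, so Qd = 548 − 4P.
Supply slope: (250 − 254)/(82 − 84) = 2, so Qs = 2P + 86.
Without the tax, 548 − 4P = 2P + 86 gives 6P = 462, so P* = €77 and Q* = 240.
With the tax collected from consumers, demand (in seller-price terms) shifts: Qd = 548 − 4(P + 28.5).
New equilibrium: consumers pay €86.5, producers receive €58, Q = 202. (Wedge: Pb − Ps = 28.5.)
Burden on consumers: €9.5; on producers: €19. (They sum to €28.5.)
The less price-elastic side of the market bears the larger share of a per-unit tax.

Consumers bear €9.5 per book; producers bear €19 per book.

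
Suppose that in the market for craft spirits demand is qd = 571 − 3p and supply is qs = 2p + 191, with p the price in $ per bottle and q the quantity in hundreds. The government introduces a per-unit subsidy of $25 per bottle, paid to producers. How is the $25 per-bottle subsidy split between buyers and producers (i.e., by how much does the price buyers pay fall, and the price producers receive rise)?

Without the subsidy, 571 − 3p = 2p + 191 gives 5p = 380, so p* = $76 and q* = 343.
With a per-unit subsidy paid to producers, each receives p + 25 per unit sold, so supply becomes qs = 2(p + 25) + 191.
New equilibrium: buyers pay $66, producers receive $91, q = 373. (Wedge: pb − ps = −25.)
Gain to buyers: $10; to producers: $15. (They sum to $25.)

Buyers gain $10 per bottle; producers gain $15 per bottle.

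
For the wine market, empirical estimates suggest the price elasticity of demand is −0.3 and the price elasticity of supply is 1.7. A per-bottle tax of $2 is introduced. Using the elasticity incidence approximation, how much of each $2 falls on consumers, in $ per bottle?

Consumers bear ≈ $1.7 per bottle.

Incidence ratio: consumers' share ≈ εs / (εs + |εd|) = 1.7 / (1.7 + 0.3) = 0.85.
So consumers bear ≈ 0.85 × $2 = $1.7; sellers bear $0.3.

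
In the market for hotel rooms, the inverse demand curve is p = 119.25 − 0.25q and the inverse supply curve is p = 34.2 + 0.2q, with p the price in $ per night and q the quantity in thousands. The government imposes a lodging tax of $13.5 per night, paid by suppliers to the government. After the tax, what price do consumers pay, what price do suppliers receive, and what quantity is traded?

Inverting to q(p) form: qd = 477 − 4p; qs = 5p − 171.
Before the tax: set 477 − 4p = 5p − 171 → p* = $72, q* = 189.
With the tax collected from suppliers, supply shifts: qs = 5(p − 13.5) − 171.
New equilibrium: consumers pay $79.5, suppliers receive $66, q = 159. (Wedge: pb − ps = 13.5.)

Consumers pay $79.5; suppliers receive $66; quantity = 159.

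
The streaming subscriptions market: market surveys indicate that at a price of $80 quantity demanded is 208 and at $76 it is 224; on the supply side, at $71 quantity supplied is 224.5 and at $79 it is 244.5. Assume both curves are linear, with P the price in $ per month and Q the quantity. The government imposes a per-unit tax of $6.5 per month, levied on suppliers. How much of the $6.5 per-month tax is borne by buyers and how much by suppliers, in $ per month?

Demand slope: (224 − 208)/(76 − 80) = -4, so Qd = 528 − 4P.
Supply slope: (244.5 − 224.5)/(79 − 71) = 2.5, so Qs = 2.5P + 47.
Without the tax, 528 − 4P = 2.5P + 47 gives 6.5P = 481, so P* = $74 and Q* = 232.
With the tax collected from suppliers, supply shifts: Qs = 2.5(P − 6.5) + 47.
New equilibrium: buyers pay $76.5, suppliers receive $70, Q = 222. (Wedge: Pb − Ps = 6.5.)
Burden on buyers: $2.5; on suppliers: $4. (They sum to $6.5.)
The less price-elastic side of the market bears the larger share of a per-unit tax.

Buyers bear $2.5 per month; suppliers bear $4 per month.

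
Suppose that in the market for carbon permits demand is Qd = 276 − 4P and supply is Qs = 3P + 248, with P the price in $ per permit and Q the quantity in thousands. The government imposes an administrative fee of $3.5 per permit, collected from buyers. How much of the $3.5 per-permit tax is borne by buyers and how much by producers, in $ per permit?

Buyers bear $1.5 per permit; producers bear $2 per permit.

Without the tax, 276 − 4P = 3P + 248 gives 7P = 28, so P* = $4 and Q* = 260.
With the tax collected from buyers, demand (in seller-price terms) shifts: Qd = 276 − 4(P + 3.5).
New equilibrium: buyers pay $5.5, producers receive $2, Q = 254. (Wedge: Pb − Ps = 3.5.)
Burden on buyers: $1.5; on producers: $2. (They sum to $3.5.)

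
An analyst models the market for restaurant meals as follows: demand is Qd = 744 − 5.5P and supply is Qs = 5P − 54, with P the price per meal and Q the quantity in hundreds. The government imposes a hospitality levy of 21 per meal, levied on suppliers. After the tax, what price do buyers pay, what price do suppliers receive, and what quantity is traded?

Buyers pay 86; suppliers receive 65; quantity = 271.

Before the tax: set 744 − 5.5P = 5P − 54 → P* = 76, Q* = 326.
With the tax collected from suppliers, supply shifts: Qs = 5(P − 21) − 54.
Solving gives Q = 271 with buyers paying 86 and suppliers receiving 65 (the 21 wedge).
The less price-elastic side of the market bears the larger share of a per-unit tax.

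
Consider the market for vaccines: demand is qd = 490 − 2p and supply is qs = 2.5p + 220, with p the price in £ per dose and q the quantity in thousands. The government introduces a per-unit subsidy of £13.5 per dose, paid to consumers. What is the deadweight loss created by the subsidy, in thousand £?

Before the subsidy: set 490 − 2p = 2.5p + 220 → p* = £60, q* = 370.
With a per-unit subsidy paid to consumers, each effectively pays p − 13.5, so demand becomes qd = 490 − 2(p − 13.5).
Solving gives q = 385 with consumers paying £52.5 and producers receiving £66 (the £13.5 wedge).
Quantity rises by |ΔQ| = |370 − 385| = 15.
DWL = ½ · t · |ΔQ| = ½ · 13.5 · 15 = £101.25.

Deadweight loss = £101.25 thousand.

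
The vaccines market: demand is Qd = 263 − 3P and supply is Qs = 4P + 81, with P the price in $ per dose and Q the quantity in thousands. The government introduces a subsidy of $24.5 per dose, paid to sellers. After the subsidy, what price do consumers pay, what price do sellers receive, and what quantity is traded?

Without the subsidy, 263 − 3P = 4P + 81 gives 7P = 182, so P* = $26 and Q* = 185.
With a per-unit subsidy paid to sellers, each receives P + 24.5 per unit sold, so supply becomes Qs = 4(P + 24.5) + 81.
New equilibrium: consumers pay $12, sellers receive $36.5, Q = 227. (Wedge: Pb − Ps = −24.5.)

Consumers pay $12; sellers receive $36.5; quantity = 227.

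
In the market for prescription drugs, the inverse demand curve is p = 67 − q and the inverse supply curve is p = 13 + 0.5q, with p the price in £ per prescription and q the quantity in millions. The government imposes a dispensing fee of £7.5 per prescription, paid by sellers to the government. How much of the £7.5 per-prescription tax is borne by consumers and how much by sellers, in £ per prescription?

Consumers bear £5 per prescription; sellers bear £2.5 per prescription.

Rewrite in direct form: qd = 67 − p and qs = 2p − 26.
Without the tax, 67 − p = 2p − 26 gives 3p = 93, so p* = £31 and q* = 36.
With the tax collected from sellers, supply shifts: qs = 2(p − 7.5) − 26.
Solving gives q = 31 with consumers paying £36 and sellers receiving £28.5 (the £7.5 wedge).
Burden on consumers: £5; on sellers: £2.5. (They sum to £7.5.)
The less price-elastic side of the market bears the larger share of a per-unit tax.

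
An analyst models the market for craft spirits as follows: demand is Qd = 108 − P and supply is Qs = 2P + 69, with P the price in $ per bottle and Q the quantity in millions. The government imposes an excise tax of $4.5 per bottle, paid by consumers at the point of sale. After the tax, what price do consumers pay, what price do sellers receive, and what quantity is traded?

Without the tax, 108 − P = 2P + 69 gives 3P = 39, so P* = $13 and Q* = 95.
With the tax collected from consumers, demand (in seller-price terms) shifts: Qd = 108 − (P + 4.5).
Solving gives Q = 92 with consumers paying $16 and sellers receiving $11.5 (the $4.5 wedge).
The less price-elastic side of the market bears the larger share of a per-unit tax.

Consumers pay $16; sellers receive $11.5; quantity = 92.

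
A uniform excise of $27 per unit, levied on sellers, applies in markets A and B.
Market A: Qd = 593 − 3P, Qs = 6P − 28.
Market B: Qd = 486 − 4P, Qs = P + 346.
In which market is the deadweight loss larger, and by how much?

Market A: pre-tax P* = $69, Q* = 386; post-tax Q = 332; deadweight loss = $729.
Market B: pre-tax P* = $28, Q* = 374; post-tax Q = 352.4; deadweight loss = $291.6.
Difference: $729 vs $291.6 → market A is larger by $437.4.

Market A, by $437.4.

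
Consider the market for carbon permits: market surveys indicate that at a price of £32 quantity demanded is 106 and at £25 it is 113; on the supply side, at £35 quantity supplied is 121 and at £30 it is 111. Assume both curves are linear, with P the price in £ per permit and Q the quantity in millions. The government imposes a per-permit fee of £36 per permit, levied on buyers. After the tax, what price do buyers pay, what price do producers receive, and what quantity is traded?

Buyers pay £53; producers receive £17; quantity = 85.

Demand slope: (113 − 106)/(25 − 32) = -1, so Qd = 138 − P.
Supply slope: (111 − 121)/(30 − 35) = 2, so Qs = 2P + 51.
Without the tax, 138 − P = 2P + 51 gives 3P = 87, so P* = £29 and Q* = 109.
With the tax collected from buyers, demand (in seller-price terms) shifts: Qd = 138 − (P + 36).
New equilibrium: buyers pay £53, producers receive £17, Q = 85. (Wedge: Pb − Ps = 36.)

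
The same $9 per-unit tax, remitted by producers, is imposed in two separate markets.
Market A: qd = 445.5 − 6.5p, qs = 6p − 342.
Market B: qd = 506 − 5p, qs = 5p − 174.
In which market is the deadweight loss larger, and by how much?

Market A, by $25.11.

Market A: pre-tax p* = $63, q* = 36; post-tax q = 7.92; deadweight loss = $126.36.
Market B: pre-tax p* = $68, q* = 166; post-tax q = 143.5; deadweight loss = $101.25.
Difference: $126.36 vs $101.25 → market A is larger by $25.11.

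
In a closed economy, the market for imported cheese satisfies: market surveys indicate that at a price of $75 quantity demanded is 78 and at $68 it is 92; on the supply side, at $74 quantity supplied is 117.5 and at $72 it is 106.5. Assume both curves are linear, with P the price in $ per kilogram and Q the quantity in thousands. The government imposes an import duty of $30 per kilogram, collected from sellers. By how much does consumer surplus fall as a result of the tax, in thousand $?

Demand slope: (92 − 78)/(68 − 75) = -2, so Qd = 228 − 2P.
Supply slope: (106.5 − 117.5)/(72 − 74) = 5.5, so Qs = 5.5P − 289.5.
Without the tax, 228 − 2P = 5.5P − 289.5 gives 7.5P = 517.5, so P* = $69 and Q* = 90.
With the tax collected from sellers, supply shifts: Qs = 5.5(P − 30) − 289.5.
Solving gives Q = 46 with buyers paying $91 and sellers receiving $61 (the $30 wedge).
ΔCS is the trapezoid between Q = 46 and Q = 90 of height $22: ½ · (90 + 46) · 22 = $1496.

Consumer surplus falls by $1496 thousand.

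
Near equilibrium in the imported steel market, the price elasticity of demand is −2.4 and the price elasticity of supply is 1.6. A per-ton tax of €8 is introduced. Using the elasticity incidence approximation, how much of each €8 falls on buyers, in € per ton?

Buyers bear ≈ €3.2 per ton.

Incidence ratio: buyers' share ≈ εs / (εs + |εd|) = 1.6 / (1.6 + 2.4) = 0.4.
So buyers bear ≈ 0.4 × €8 = €3.2; producers bear €4.8.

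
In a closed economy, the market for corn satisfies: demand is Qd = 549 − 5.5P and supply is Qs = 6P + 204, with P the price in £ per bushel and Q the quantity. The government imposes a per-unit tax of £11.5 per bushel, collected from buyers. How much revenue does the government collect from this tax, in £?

Without the tax, 549 − 5.5P = 6P + 204 gives 11.5P = 345, so P* = £30 and Q* = 384.
With the tax collected from buyers, demand (in seller-price terms) shifts: Qd = 549 − 5.5(P + 11.5).
Solving gives Q = 351 with buyers paying £36 and producers receiving £24.5 (the £11.5 wedge).
Revenue = t · Q = 11.5 · 351 = £4036.5.

Tax revenue = £4036.5.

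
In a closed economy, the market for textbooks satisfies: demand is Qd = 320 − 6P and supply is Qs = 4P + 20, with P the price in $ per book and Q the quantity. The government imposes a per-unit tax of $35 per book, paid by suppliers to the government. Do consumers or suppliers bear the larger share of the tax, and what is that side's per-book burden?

Suppliers bear the larger share: $21 per book.

Without the tax, 320 − 6P = 4P + 20 gives 10P = 300, so P* = $30 and Q* = 140.
With the tax collected from suppliers, supply shifts: Qs = 4(P − 35) + 20.
New equilibrium: consumers pay $44, suppliers receive $9, Q = 56. (Wedge: Pb − Ps = 35.)
Per-book burden: consumers $14, suppliers $21.
Suppliers take the larger share because supply is less price-elastic here (demand slope 6 vs supply slope 4).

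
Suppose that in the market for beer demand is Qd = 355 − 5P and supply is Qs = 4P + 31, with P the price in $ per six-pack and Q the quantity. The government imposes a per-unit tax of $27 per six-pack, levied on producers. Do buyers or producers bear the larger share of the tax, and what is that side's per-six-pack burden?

Producers bear the larger share: $15 per six-pack.

Without the tax, 355 − 5P = 4P + 31 gives 9P = 324, so P* = $36 and Q* = 175.
With the tax collected from producers, supply shifts: Qs = 4(P − 27) + 31.
New equilibrium: buyers pay $48, producers receive $21, Q = 115. (Wedge: Pb − Ps = 27.)
Per-six-pack burden: buyers $12, producers $15.
Producers take the larger share because supply is less price-elastic here (demand slope 5 vs supply slope 4).
The less price-elastic side of the market bears the larger share of a per-unit tax.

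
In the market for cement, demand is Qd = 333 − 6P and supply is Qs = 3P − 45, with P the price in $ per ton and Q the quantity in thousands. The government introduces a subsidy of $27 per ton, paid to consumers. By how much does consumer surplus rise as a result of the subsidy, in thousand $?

Consumer surplus rises by $972 thousand.

Without the subsidy, 333 − 6P = 3P − 45 gives 9P = 378, so P* = $42 and Q* = 81.
With a per-unit subsidy paid to consumers, each effectively pays P − 27, so demand becomes Qd = 333 − 6(P − 27).
New equilibrium: consumers pay $33, producers receive $60, Q = 135. (Wedge: Pb − Ps = −27.)
ΔCS is the trapezoid between Q = 135 and Q = 81 of height $9: ½ · (81 + 135) · 9 = $972.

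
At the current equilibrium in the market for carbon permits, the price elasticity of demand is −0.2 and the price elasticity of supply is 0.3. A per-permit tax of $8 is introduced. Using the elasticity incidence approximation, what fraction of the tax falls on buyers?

Buyers' share ≈ 0.6.

Incidence ratio: buyers' share ≈ εs / (εs + |εd|) = 0.3 / (0.3 + 0.2) = 0.6.
Supply is the more elastic side, so buyers bear the larger share.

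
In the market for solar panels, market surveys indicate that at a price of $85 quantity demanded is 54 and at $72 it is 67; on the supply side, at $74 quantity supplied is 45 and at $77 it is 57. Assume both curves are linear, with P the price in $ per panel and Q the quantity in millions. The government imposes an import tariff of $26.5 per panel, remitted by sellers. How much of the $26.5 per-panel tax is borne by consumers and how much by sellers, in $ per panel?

Demand slope: (67 − 54)/(72 − 85) = -1, so Qd = 139 − P.
Supply slope: (57 − 45)/(77 − 74) = 4, so Qs = 4P − 251.
Before the tax: set 139 − P = 4P − 251 → P* = $78, Q* = 61.
With the tax collected from sellers, supply shifts: Qs = 4(P − 26.5) − 251.
New equilibrium: consumers pay $99.2, sellers receive $72.7, Q = 39.8. (Wedge: Pb − Ps = 26.5.)
Burden on consumers: $21.2; on sellers: $5.3. (They sum to $26.5.)
The less price-elastic side of the market bears the larger share of a per-unit tax.

Consumers bear $21.2 per panel; sellers bear $5.3 per panel.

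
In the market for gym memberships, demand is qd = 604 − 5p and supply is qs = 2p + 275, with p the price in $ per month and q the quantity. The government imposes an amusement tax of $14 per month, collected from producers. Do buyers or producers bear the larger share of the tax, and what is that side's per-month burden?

Producers bear the larger share: $10 per month.

Before the tax: set 604 − 5p = 2p + 275 → p* = $47, q* = 369.
With the tax collected from producers, supply shifts: qs = 2(p − 14) + 275.
Solving gives q = 349 with buyers paying $51 and producers receiving $37 (the $14 wedge).
Per-month burden: buyers $4, producers $10.
Producers take the larger share because supply is less price-elastic here (demand slope 5 vs supply slope 2).
The less price-elastic side of the market bears the larger share of a per-unit tax.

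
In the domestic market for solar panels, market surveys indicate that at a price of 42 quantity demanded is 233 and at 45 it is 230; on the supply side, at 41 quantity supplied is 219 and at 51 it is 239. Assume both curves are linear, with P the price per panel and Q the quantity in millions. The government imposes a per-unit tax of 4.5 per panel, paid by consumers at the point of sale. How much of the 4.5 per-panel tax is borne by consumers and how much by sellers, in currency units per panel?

Demand slope: (230 − 233)/(45 − 42) = -1, so Qd = 275 − P.
Supply slope: (239 − 219)/(51 − 41) = 2, so Qs = 2P + 137.
Before the tax: set 275 − P = 2P + 137 → P* = 46, Q* = 229.
With the tax collected from consumers, demand (in seller-price terms) shifts: Qd = 275 − (P + 4.5).
New equilibrium: consumers pay 49, sellers receive 44.5, Q = 226. (Wedge: Pb − Ps = 4.5.)
Burden on consumers: 3; on sellers: 1.5. (They sum to 4.5.)
The less price-elastic side of the market bears the larger share of a per-unit tax.

Consumers bear 3 per panel; sellers bear 1.5 per panel.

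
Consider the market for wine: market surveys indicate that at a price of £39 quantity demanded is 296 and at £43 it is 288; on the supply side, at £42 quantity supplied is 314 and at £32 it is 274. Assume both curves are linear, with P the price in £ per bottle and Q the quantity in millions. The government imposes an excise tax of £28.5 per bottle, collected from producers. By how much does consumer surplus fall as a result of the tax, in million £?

Consumer surplus falls by £5301 million.

Demand slope: (288 − 296)/(43 − 39) = -2, so Qd = 374 − 2P.
Supply slope: (274 − 314)/(32 − 42) = 4, so Qs = 4P + 146.
Without the tax, 374 − 2P = 4P + 146 gives 6P = 228, so P* = £38 and Q* = 298.
With the tax collected from producers, supply shifts: Qs = 4(P − 28.5) + 146.
New equilibrium: consumers pay £57, producers receive £28.5, Q = 260. (Wedge: Pb − Ps = 28.5.)
ΔCS is the trapezoid between Q = 260 and Q = 298 of height £19: ½ · (298 + 260) · 19 = £5301.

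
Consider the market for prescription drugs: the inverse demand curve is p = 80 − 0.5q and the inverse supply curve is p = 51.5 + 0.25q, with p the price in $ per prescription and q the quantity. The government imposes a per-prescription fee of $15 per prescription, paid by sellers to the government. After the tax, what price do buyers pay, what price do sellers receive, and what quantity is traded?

Rewrite in direct form: qd = 160 − 2p and qs = 4p − 206.
Before the tax: set 160 − 2p = 4p − 206 → p* = $61, q* = 38.
With the tax collected from sellers, supply shifts: qs = 4(p − 15) − 206.
New equilibrium: buyers pay $71, sellers receive $56, q = 18. (Wedge: pb − ps = 15.)
The less price-elastic side of the market bears the larger share of a per-unit tax.

Buyers pay $71; sellers receive $56; quantity = 18.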